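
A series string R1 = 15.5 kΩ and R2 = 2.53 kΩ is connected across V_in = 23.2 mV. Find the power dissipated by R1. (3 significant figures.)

ΣR = 18.03 kΩ → I = 23.2/18.03 = 1.287 µA.
V(R1) = I·R = 19.94 mV; P = V·I = 19.94 × 1.287 = 25.66 nW.

P ≈ 25.7 nW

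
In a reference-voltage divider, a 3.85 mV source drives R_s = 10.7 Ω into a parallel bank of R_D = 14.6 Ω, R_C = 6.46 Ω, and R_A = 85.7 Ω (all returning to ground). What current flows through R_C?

I ≈ 0.170 mA

Combine the parallel branches: R_p = (1/14.6 + 1/6.46 + 1/85.7)⁻¹ = 4.256 Ω.
Node voltage V_A = V_s · R_p/(R_s + R_p) = 3.85 × 0.2846 = 1.096 mV.
Branch current I = V_A/R_C = 1.096/6.46 = 0.1696 mA.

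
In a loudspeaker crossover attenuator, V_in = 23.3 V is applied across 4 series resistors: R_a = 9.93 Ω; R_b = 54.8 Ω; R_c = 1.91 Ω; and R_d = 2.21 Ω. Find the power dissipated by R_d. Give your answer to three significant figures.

Series current I = V_in/ΣR = 23.3/68.85 = 0.3384 A.
P = I²R = 0.1145 × 2.21 = 0.2531 W.

P ≈ 0.253 W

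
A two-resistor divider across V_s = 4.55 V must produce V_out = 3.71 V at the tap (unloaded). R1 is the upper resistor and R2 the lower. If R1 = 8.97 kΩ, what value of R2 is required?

The divider ratio is R2/(R1+R2) = 3.71/4.55 = 0.8154.
Rearranging, R2 = R1·k/(1−k) = 8.97 × 4.417 = 39.62 kΩ.

R2 ≈ 39.6 kΩ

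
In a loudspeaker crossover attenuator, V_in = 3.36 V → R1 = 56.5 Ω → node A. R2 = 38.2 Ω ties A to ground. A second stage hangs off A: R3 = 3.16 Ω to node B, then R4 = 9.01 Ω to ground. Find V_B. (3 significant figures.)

V_B ≈ 0.349 V

The second stage (R3 + R4 = 12.17 Ω) loads node A in parallel with R2.
R2 ‖ (R3+R4) = 9.230 Ω.
So V_A = 3.36 × 0.1404 = 0.4718 V.
Then the unloaded second divider: V_B = V_A × R4/(R3+R4) = 0.4718 × 0.7403 = 0.3493 V.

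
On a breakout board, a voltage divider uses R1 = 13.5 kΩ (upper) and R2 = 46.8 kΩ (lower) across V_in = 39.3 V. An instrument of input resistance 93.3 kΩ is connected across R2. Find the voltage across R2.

The load sits in parallel with R2, giving an effective lower resistance R2' = R2·R_L/(R2+R_L) = 31.17 kΩ.
Then V_out = V_in · R2'/(R1 + R2') = 39.3 × 31.17/44.67 = 27.42 V.
(Unloaded it would be 30.5 V; the load pulls it down.)

V_out ≈ 27.4 V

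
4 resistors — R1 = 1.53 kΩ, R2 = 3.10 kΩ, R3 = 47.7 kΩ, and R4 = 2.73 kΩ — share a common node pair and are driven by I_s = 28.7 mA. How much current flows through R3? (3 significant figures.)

I ≈ 0.441 mA

Conductances: ΣG = 1/1.53 + 1/3.10 + 1/47.7 + 1/2.73 = 1.363 (1/kΩ).
By the current-divider rule, I = I_s · G_k/ΣG = 28.7 × 0.01538 = 0.4413 mA.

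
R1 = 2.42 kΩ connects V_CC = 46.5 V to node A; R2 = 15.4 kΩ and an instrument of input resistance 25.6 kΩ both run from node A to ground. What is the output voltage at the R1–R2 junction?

V_out ≈ 37.2 V

First combine the lower leg with the load: R2 ‖ R_L = 9.616 kΩ.
Now apply the divider: V_out = 46.5 × 0.7989 = 37.15 V.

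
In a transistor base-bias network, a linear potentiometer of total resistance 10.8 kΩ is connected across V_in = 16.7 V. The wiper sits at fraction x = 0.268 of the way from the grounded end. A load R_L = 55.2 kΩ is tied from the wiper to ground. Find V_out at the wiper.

Split the track: R_lower = x·R_p = 2.894 kΩ, R_upper = (1−x)·R_p = 7.906 kΩ.
Lower segment in parallel with the load: 2.894 ‖ 55.2 = 2.750 kΩ.
Then V_out = V_in · 2.750/(7.906 + 2.750) = 4.310 V.

V_out ≈ 4.31 V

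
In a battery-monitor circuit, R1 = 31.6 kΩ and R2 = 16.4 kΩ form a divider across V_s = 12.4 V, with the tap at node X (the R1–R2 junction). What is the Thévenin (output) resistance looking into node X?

Looking into X with the source shorted: R_th = R1·R2/(R1+R2) = 31.60 × 16.4/48.00 = 10.80 kΩ.

R_th ≈ 10.8 kΩ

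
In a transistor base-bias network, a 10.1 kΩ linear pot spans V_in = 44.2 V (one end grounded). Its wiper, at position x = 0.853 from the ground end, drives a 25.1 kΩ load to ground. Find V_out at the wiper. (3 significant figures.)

Lower segment x·R_p = 8.615 kΩ; upper segment (1−x)·R_p = 1.485 kΩ.
R_L loads the lower segment: effective lower R = 6.414 kΩ.
Loaded-divider output: V_out = 44.2 × 0.8120 = 35.89 V.
(Unloaded: V_out = x·V_in = 37.7 V.)

V_out ≈ 35.9 V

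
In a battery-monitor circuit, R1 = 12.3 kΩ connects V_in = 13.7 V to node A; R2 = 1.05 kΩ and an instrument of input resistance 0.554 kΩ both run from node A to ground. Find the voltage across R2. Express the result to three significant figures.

First combine the lower leg with the load: R2 ‖ R_L = 0.3627 kΩ.
Then V_out = V_in · R2'/(R1 + R2') = 13.7 × 0.3627/12.66 = 0.3924 V.

V_out ≈ 0.392 V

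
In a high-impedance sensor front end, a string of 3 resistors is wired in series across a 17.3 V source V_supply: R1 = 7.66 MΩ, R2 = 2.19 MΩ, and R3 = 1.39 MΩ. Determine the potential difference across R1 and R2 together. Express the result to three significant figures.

V ≈ 15.2 V

Series total: ΣR = 7.66 + 2.19 + 1.39 = 11.24 MΩ.
R_{R1..R2} = 7.66 + 2.19 = 9.850 MΩ.
V = V_supply · R/ΣR = 17.3 × 0.8763 = 15.16 V.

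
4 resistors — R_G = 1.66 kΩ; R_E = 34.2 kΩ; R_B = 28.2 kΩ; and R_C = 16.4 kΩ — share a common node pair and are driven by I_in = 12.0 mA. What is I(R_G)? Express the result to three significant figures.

ΣG = 1/1.66 + 1/34.2 + 1/28.2 + 1/16.4 = 0.7281.
R_G takes the fraction G_k/ΣG = 0.6024/0.7281 = 0.8274, so I = 12.0 × 0.8274 = 9.929 mA.

I ≈ 9.93 mA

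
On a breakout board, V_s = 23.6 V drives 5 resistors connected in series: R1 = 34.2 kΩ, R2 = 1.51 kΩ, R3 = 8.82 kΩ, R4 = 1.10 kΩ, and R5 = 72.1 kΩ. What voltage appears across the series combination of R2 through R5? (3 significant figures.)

V ≈ 16.7 V

ΣR = 34.2 + 1.51 + 8.82 + 1.10 + 72.1 = 117.7 kΩ.
R_{R2..R5} = 1.51 + 8.82 + 1.10 + 72.1 = 83.53 kΩ.
V = V_s · R/ΣR = 23.6 × 0.7095 = 16.74 V.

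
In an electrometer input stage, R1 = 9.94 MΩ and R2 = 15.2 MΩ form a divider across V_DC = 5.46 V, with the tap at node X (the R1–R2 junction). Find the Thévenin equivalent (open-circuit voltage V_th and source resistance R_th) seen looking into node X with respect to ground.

Open-circuit (no load on X): V_th = V_DC · R2/(R1 + R2) = 5.46 × 15.2/(9.940 + 15.2) = 3.301 V.
With V_DC suppressed (replaced by a short), R_th = R1 ‖ R2 = (9.940 × 15.2)/(9.940 + 15.2) = 6.010 MΩ.

V_th ≈ 3.30 V, R_th ≈ 6.01 MΩ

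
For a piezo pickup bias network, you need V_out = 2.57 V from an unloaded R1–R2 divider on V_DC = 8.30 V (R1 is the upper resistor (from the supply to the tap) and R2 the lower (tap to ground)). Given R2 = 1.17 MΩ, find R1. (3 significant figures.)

R1 ≈ 2.61 MΩ

Required fraction k = V_out/V_DC = 0.3096.
So R1 = R2 · (V_DC/V_out − 1) = 1.17 × (8.30/2.57 − 1) = 1.17 × 2.230 = 2.609 MΩ.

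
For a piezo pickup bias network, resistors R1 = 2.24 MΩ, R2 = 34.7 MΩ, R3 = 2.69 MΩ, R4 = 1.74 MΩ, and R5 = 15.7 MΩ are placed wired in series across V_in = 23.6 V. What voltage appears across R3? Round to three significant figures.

V ≈ 1.11 V

ΣR = 2.24 + 34.7 + 2.69 + 1.74 + 15.7 = 57.07 MΩ.
Voltage divider: V = V_in · (2.690 / 57.07) = 23.6 × 0.04714 = 1.112 V.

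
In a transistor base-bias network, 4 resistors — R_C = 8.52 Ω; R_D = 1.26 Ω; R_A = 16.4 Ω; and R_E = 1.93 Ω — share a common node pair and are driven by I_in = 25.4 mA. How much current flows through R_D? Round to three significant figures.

ΣG = 1/8.52 + 1/1.26 + 1/16.4 + 1/1.93 = 1.490.
By the current-divider rule, I = I_in · G_k/ΣG = 25.4 × 0.5326 = 13.53 mA.

I ≈ 13.5 mA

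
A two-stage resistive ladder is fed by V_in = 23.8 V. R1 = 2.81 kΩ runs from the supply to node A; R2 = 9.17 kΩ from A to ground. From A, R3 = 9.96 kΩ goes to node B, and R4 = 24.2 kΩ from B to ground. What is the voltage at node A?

V_A ≈ 17.1 V

Node A sees R2 in parallel with the series input of stage 2, R3 + R4 = 34.16 kΩ.
Effective lower resistance at A: R2 ‖ 34.16 = 7.229 kΩ.
First divider: V_A = V_in · 7.229/(2.81 + 7.229) = 17.14 V.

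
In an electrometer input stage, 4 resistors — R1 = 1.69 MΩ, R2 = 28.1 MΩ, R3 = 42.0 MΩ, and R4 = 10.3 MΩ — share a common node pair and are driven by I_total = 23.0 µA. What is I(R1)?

Total conductance ΣG = 1/1.69 + 1/28.1 + 1/42.0 + 1/10.3 = 0.7482 (units of 1/MΩ).
By the current-divider rule, I = I_total · G_k/ΣG = 23.0 × 0.7909 = 18.19 µA.

I ≈ 18.2 µA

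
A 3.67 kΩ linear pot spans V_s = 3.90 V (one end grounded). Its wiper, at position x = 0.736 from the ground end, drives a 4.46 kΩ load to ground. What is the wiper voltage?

V_out ≈ 2.47 V

Split the track: R_lower = x·R_p = 2.701 kΩ, R_upper = (1−x)·R_p = 0.9689 kΩ.
Lower segment in parallel with the load: 2.701 ‖ 4.46 = 1.682 kΩ.
Then V_out = V_s · 1.682/(0.9689 + 1.682) = 2.475 V.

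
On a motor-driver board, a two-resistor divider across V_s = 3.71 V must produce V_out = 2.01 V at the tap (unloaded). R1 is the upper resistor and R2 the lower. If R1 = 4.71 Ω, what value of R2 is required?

R2 ≈ 5.57 Ω

V_out/V_s = R2/(R1+R2) = 0.5418.
Rearranging, R2 = R1·k/(1−k) = 4.71 × 1.182 = 5.569 Ω.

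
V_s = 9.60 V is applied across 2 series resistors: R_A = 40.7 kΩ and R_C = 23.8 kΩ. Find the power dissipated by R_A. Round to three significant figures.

Series current I = V_s/ΣR = 9.60/64.50 = 0.1488 mA.
P = I²R = 0.02215 × 40.7 = 0.9016 mW.

P ≈ 0.902 mW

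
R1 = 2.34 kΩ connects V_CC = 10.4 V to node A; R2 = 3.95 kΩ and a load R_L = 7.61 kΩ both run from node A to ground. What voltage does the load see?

V_out ≈ 5.47 V

First combine the lower leg with the load: R2 ‖ R_L = 2.600 kΩ.
Voltage divider with the loaded lower leg: V_out = 10.4 × 2.600/(2.34 + 2.600) = 10.4 × 0.5263 = 5.474 V.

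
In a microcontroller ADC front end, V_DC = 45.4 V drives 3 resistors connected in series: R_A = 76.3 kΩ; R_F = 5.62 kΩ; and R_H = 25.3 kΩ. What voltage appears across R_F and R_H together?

V ≈ 13.1 V

ΣR = 76.3 + 5.62 + 25.3 = 107.2 kΩ.
R_{R_F..R_H} = 5.62 + 25.3 = 30.92 kΩ.
V = V_DC · R/ΣR = 45.4 × 0.2884 = 13.09 V.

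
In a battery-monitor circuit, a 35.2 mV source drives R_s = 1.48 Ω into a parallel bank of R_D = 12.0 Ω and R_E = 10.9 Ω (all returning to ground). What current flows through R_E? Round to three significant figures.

Combine the parallel branches: R_p = (1/12.0 + 1/10.9)⁻¹ = 5.712 Ω.
V_A = 35.2 × 5.712/7.192 = 27.96 mV.
I(R_E) = V_A / R_E = 27.96/10.9 = 2.565 mA.
(Check via current divider: I_total = 4.894 mA; share G_k/ΣG = 0.5240 → same result.)

I ≈ 2.56 mA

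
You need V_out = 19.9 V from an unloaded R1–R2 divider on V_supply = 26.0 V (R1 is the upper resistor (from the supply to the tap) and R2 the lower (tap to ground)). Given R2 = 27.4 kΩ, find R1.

Required fraction k = V_out/V_supply = 0.7654.
So R1 = R2 · (V_supply/V_out − 1) = 27.4 × (26.0/19.9 − 1) = 27.4 × 0.3065 = 8.399 kΩ.

R1 ≈ 8.40 kΩ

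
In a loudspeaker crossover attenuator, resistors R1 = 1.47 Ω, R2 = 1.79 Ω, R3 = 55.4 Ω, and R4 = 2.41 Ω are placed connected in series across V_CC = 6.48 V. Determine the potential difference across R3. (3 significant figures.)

Series total: ΣR = 1.47 + 1.79 + 55.4 + 2.41 = 61.07 Ω.
V = V_CC · R/ΣR = 6.48 × 0.9072 = 5.878 V.

V ≈ 5.88 V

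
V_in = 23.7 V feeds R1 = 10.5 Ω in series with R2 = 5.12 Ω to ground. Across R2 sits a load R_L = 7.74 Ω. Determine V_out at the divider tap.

R2 ‖ R_L = (5.12 × 7.74)/(5.12 + 7.74) = 3.082 Ω.
Voltage divider with the loaded lower leg: V_out = 23.7 × 3.082/(10.5 + 3.082) = 23.7 × 0.2269 = 5.377 V.
(Unloaded it would be 7.77 V; the load pulls it down.)

V_out ≈ 5.38 V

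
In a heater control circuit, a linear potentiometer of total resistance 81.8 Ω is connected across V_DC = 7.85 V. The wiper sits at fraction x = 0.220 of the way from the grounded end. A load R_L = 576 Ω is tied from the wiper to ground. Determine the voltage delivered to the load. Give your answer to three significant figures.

The pot divides into 63.80 Ω above the wiper and 18.00 Ω below.
Lower segment in parallel with the load: 18.00 ‖ 576 = 17.45 Ω.
Loaded-divider output: V_out = 7.85 × 0.2148 = 1.686 V.

V_out ≈ 1.69 V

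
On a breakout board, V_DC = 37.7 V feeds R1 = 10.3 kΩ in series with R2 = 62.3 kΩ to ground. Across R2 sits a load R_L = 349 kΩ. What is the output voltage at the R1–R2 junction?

The load sits in parallel with R2, giving an effective lower resistance R2' = R2·R_L/(R2+R_L) = 52.86 kΩ.
Now apply the divider: V_out = 37.7 × 0.8369 = 31.55 V.
(Unloaded it would be 32.4 V; the load pulls it down.)

V_out ≈ 31.6 V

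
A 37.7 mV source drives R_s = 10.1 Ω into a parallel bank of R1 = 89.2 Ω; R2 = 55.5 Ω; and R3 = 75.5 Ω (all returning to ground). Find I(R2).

Combine the parallel branches: R_p = (1/89.2 + 1/55.5 + 1/75.5)⁻¹ = 23.54 Ω.
V_A by voltage divider: V_A = 37.7 × 23.54/(10.1 + 23.54) = 26.38 mV.
Branch current I = V_A/R2 = 26.38/55.5 = 0.4754 mA.
(Equivalently: I_total = 1.121 mA, then current-divider fraction G_k/ΣG = 0.4242.)

I ≈ 0.475 mA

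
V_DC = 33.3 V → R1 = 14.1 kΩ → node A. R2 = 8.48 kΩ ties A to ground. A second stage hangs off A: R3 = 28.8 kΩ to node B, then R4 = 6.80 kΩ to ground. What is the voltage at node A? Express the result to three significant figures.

Node A sees R2 in parallel with the series input of stage 2, R3 + R4 = 35.60 kΩ.
Effective lower resistance at A: R2 ‖ 35.60 = 6.849 kΩ.
First divider: V_A = V_DC · 6.849/(14.1 + 6.849) = 10.89 V.

V_A ≈ 10.9 V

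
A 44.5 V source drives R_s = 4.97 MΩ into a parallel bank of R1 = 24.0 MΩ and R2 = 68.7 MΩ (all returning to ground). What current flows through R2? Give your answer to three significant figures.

I ≈ 0.506 µA

Equivalent of the parallel group: R_p = 17.79 MΩ.
V_A by voltage divider: V_A = 44.5 × 17.79/(4.97 + 17.79) = 34.78 V.
Branch current I = V_A/R2 = 34.78/68.7 = 0.5063 µA.
(Check via current divider: I_total = 1.955 µA; share G_k/ΣG = 0.2589 → same result.)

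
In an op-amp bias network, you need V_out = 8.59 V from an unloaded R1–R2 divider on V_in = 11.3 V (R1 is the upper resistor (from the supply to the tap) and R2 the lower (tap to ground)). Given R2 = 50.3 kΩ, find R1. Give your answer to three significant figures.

R1 ≈ 15.9 kΩ

V_out/V_in = R2/(R1+R2) = 0.7602.
R1 = R2·(1/k − 1) = 50.3 × 0.3155 = 15.87 kΩ.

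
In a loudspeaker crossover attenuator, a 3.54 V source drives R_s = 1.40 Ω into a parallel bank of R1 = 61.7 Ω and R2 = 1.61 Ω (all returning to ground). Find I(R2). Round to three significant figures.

Equivalent of the parallel group: R_p = 1.569 Ω.
Node voltage V_A = V_in · R_p/(R_s + R_p) = 3.54 × 0.5285 = 1.871 V.
Branch current I = V_A/R2 = 1.871/1.61 = 1.162 A.
(Equivalently: I_total = 1.192 A, then current-divider fraction G_k/ΣG = 0.9746.)

I ≈ 1.16 A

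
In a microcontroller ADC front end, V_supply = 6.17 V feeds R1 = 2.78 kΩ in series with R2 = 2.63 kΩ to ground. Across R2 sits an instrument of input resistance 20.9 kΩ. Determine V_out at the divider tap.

First combine the lower leg with the load: R2 ‖ R_L = 2.336 kΩ.
Then V_out = V_supply · R2'/(R1 + R2') = 6.17 × 2.336/5.116 = 2.817 V.

V_out ≈ 2.82 V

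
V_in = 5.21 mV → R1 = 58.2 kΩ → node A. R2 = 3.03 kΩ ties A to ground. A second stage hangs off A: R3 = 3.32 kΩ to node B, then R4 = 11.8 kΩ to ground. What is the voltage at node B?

Node A sees R2 in parallel with the series input of stage 2, R3 + R4 = 15.12 kΩ.
R2 ‖ (R3+R4) = 2.524 kΩ.
First divider: V_A = V_in · 2.524/(58.2 + 2.524) = 0.2166 mV.
V_B = V_A × 0.7804 = 0.1690 mV.

V_B ≈ 0.169 mV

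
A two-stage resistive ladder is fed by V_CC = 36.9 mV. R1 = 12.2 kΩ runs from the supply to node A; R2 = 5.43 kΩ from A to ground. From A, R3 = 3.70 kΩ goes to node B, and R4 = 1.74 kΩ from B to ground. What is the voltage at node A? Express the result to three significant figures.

Looking into the second stage from A: R3 + R4 = 5.440 kΩ appears in parallel with R2.
R2 ‖ (R3+R4) = 2.717 kΩ.
V_A = 36.9 × 2.717/(12.2 + 2.717) = 6.722 mV.

V_A ≈ 6.72 mV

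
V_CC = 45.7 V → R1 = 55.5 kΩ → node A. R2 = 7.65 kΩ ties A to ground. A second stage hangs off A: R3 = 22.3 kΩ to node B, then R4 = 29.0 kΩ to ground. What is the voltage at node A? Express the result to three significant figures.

V_A ≈ 4.89 V

The second stage (R3 + R4 = 51.30 kΩ) loads node A in parallel with R2.
R2 ‖ (R3+R4) = 6.657 kΩ.
V_A = 45.7 × 6.657/(55.5 + 6.657) = 4.895 V.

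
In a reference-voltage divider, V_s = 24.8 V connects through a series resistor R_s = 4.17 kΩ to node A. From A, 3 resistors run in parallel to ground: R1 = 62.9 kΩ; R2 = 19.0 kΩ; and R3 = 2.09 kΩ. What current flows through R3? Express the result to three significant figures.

Equivalent of the parallel group: R_p = 1.828 kΩ.
V_A by voltage divider: V_A = 24.8 × 1.828/(4.17 + 1.828) = 7.559 V.
Branch current I = V_A/R3 = 7.559/2.09 = 3.617 mA.
(Equivalently: I_total = 4.135 mA, then current-divider fraction G_k/ΣG = 0.8747.)

I ≈ 3.62 mA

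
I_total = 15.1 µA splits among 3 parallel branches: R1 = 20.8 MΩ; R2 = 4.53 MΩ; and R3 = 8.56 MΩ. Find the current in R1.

I ≈ 1.88 µA

ΣG = 1/20.8 + 1/4.53 + 1/8.56 = 0.3856.
Current divider: I(R1) = I_total · G_k/ΣG = 15.1 × (0.04808/0.3856) = 15.1 × 0.1247 = 1.882 µA.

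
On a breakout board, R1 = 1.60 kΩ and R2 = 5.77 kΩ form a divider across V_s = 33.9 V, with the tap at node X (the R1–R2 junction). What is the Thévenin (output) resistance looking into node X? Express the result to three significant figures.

R_th ≈ 1.25 kΩ

With V_s suppressed (replaced by a short), R_th = R1 ‖ R2 = (1.600 × 5.77)/(1.600 + 5.77) = 1.253 kΩ.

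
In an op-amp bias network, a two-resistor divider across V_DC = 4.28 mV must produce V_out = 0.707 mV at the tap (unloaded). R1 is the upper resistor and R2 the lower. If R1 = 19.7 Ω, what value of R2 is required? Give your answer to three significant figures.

V_out/V_DC = R2/(R1+R2) = 0.1652.
So R2 = R1 · V_out/(V_DC − V_out) = 19.7 × 0.707/(4.28 − 0.707) = 19.7 × 0.1979 = 3.898 Ω.

R2 ≈ 3.90 Ω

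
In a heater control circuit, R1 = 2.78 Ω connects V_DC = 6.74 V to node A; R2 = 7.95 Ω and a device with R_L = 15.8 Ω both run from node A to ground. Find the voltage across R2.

V_out ≈ 4.42 V

R2 ‖ R_L = (7.95 × 15.8)/(7.95 + 15.8) = 5.289 Ω.
Then V_out = V_DC · R2'/(R1 + R2') = 6.74 × 5.289/8.069 = 4.418 V.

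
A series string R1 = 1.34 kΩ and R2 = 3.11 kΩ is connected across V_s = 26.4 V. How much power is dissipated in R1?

P ≈ 47.2 mW

Series current I = V_s/ΣR = 26.4/4.450 = 5.933 mA.
P = I²R = 35.20 × 1.34 = 47.16 mW.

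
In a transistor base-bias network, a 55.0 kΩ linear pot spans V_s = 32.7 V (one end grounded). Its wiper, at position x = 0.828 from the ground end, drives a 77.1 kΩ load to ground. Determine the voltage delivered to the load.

V_out ≈ 24.6 V

The pot divides into 9.460 kΩ above the wiper and 45.54 kΩ below.
R_L loads the lower segment: effective lower R = 28.63 kΩ.
Then V_out = V_s · 28.63/(9.460 + 28.63) = 24.58 V.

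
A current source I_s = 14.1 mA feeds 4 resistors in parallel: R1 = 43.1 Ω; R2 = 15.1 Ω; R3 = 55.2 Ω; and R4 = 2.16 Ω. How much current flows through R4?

I ≈ 11.4 mA

ΣG = 1/43.1 + 1/15.1 + 1/55.2 + 1/2.16 = 0.5705.
By the current-divider rule, I = I_s · G_k/ΣG = 14.1 × 0.8115 = 11.44 mA.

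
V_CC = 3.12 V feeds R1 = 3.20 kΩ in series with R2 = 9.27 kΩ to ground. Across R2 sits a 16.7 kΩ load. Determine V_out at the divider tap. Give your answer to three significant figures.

R2 ‖ R_L = (9.27 × 16.7)/(9.27 + 16.7) = 5.961 kΩ.
Then V_out = V_CC · R2'/(R1 + R2') = 3.12 × 5.961/9.161 = 2.030 V.

V_out ≈ 2.03 V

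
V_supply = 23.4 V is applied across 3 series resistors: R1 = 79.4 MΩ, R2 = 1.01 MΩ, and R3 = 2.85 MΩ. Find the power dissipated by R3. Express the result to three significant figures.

ΣR = 83.26 MΩ → I = 23.4/83.26 = 0.2810 µA.
P = I²R = 0.07899 × 2.85 = 0.2251 µW.

P ≈ 0.225 µW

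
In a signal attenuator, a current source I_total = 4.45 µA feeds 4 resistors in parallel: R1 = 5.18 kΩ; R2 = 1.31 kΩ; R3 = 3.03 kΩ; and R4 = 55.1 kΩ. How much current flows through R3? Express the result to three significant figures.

I ≈ 1.13 µA

ΣG = 1/5.18 + 1/1.31 + 1/3.03 + 1/55.1 = 1.305.
By the current-divider rule, I = I_total · G_k/ΣG = 4.45 × 0.2530 = 1.126 µA.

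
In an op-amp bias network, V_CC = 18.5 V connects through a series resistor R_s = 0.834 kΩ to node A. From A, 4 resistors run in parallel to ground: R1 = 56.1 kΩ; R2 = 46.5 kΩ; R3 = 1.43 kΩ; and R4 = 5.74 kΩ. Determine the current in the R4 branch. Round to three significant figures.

Combine the parallel branches: R_p = (1/56.1 + 1/46.5 + 1/1.43 + 1/5.74)⁻¹ = 1.095 kΩ.
V_A by voltage divider: V_A = 18.5 × 1.095/(0.834 + 1.095) = 10.50 V.
I(R4) = V_A / R4 = 10.50/5.74 = 1.830 mA.

I ≈ 1.83 mA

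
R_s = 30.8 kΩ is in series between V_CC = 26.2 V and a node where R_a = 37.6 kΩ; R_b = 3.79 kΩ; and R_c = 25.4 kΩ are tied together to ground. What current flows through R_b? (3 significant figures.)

I ≈ 0.620 mA

Parallel bank: R_p = 1/(1/37.6 + 1/3.79 + 1/25.4) = 3.032 kΩ.
V_A = 26.2 × 3.032/33.83 = 2.348 V.
I(R_b) = V_A / R_b = 2.348/3.79 = 0.6195 mA.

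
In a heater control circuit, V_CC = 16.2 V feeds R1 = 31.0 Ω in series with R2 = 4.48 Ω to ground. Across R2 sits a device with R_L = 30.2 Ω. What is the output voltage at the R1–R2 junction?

V_out ≈ 1.81 V

The load sits in parallel with R2, giving an effective lower resistance R2' = R2·R_L/(R2+R_L) = 3.901 Ω.
Voltage divider with the loaded lower leg: V_out = 16.2 × 3.901/(31.0 + 3.901) = 16.2 × 0.1118 = 1.811 V.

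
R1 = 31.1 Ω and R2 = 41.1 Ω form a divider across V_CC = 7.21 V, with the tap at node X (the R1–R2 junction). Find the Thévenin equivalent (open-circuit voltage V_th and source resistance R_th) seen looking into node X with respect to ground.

With X open, the divider is unloaded: V_th = 7.21 × 41.1/72.20 = 4.104 V.
Looking into X with the source shorted: R_th = R1·R2/(R1+R2) = 31.10 × 41.1/72.20 = 17.70 Ω.

V_th ≈ 4.10 V, R_th ≈ 17.7 Ω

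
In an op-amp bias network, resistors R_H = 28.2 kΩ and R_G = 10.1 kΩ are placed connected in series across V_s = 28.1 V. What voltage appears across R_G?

V ≈ 7.41 V

Total series resistance ΣR = 28.2 + 10.1 = 38.30 kΩ.
Voltage divider: V = V_s · (10.10 / 38.30) = 28.1 × 0.2637 = 7.410 V.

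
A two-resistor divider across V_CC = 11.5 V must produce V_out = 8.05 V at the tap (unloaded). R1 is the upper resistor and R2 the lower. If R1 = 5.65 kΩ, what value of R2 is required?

Required fraction k = V_out/V_CC = 0.7000.
Rearranging, R2 = R1·k/(1−k) = 5.65 × 2.333 = 13.18 kΩ.

R2 ≈ 13.2 kΩ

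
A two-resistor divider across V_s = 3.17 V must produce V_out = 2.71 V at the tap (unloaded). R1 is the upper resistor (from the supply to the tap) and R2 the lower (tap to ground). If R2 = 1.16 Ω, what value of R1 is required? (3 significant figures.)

R1 ≈ 0.197 Ω

V_out/V_s = R2/(R1+R2) = 0.8549.
So R1 = R2 · (V_s/V_out − 1) = 1.16 × (3.17/2.71 − 1) = 1.16 × 0.1697 = 0.1969 Ω.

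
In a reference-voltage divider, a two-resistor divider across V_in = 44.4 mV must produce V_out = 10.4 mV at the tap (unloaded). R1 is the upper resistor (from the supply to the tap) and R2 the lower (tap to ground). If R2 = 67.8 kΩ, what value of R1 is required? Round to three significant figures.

R1 ≈ 222 kΩ

The divider ratio is R2/(R1+R2) = 10.4/44.4 = 0.2342.
Rearranging, R1 = R2·(1−k)/k = 67.8 × 3.269 = 221.7 kΩ.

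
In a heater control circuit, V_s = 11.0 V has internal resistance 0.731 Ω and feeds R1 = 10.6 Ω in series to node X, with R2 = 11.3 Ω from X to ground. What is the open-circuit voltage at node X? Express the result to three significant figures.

V_th ≈ 5.49 V

R1' = 0.731 + 10.6 = 11.33 Ω (source resistance + R1).
V_th is the unloaded tap voltage: V_s · R2/(R1'+R2) = 11.0 × 0.4993 = 5.492 V.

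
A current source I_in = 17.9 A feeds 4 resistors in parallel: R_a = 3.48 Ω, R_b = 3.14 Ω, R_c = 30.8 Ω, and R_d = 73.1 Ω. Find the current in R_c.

ΣG = 1/3.48 + 1/3.14 + 1/30.8 + 1/73.1 = 0.6520.
Current divider: I(R_c) = I_in · G_k/ΣG = 17.9 × (0.03247/0.6520) = 17.9 × 0.04980 = 0.8914 A.

I ≈ 0.891 A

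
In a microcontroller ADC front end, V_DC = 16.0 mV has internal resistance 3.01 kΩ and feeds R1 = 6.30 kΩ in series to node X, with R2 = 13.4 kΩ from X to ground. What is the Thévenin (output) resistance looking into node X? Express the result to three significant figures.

R_th ≈ 5.49 kΩ

R1' = 3.01 + 6.30 = 9.310 kΩ (source resistance + R1).
Looking into X with the source shorted: R_th = R1'·R2/(R1'+R2) = 9.310 × 13.4/22.71 = 5.493 kΩ.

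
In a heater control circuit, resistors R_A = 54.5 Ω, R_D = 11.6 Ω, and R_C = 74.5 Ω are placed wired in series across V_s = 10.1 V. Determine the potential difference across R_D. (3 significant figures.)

V ≈ 0.833 V

Total series resistance ΣR = 54.5 + 11.6 + 74.5 = 140.6 Ω.
V = V_s · R/ΣR = 10.1 × 0.08250 = 0.8333 V.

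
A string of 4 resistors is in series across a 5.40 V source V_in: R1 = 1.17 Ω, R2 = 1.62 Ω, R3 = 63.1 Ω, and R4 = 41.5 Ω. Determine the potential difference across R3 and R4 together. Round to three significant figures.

ΣR = 1.17 + 1.62 + 63.1 + 41.5 = 107.4 Ω.
R_{R3..R4} = 63.1 + 41.5 = 104.6 Ω.
V = V_in · R/ΣR = 5.40 × 0.9740 = 5.260 V.

V ≈ 5.26 V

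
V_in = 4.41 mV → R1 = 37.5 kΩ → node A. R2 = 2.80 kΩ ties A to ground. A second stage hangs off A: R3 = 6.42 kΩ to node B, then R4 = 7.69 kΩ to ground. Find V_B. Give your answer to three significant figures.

Looking into the second stage from A: R3 + R4 = 14.11 kΩ appears in parallel with R2.
Effective lower resistance at A: R2 ‖ 14.11 = 2.336 kΩ.
First divider: V_A = V_in · 2.336/(37.5 + 2.336) = 0.2586 mV.
Then the unloaded second divider: V_B = V_A × R4/(R3+R4) = 0.2586 × 0.5450 = 0.1410 mV.

V_B ≈ 0.141 mV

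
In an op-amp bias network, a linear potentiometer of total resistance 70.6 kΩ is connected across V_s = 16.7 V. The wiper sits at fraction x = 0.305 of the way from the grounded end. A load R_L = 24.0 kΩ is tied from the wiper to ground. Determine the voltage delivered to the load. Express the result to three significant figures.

V_out ≈ 3.14 V

The pot divides into 49.07 kΩ above the wiper and 21.53 kΩ below.
(x·R_p) ‖ R_L = 11.35 kΩ.
V_out = 16.7 × 11.35/(49.07 + 11.35) = 3.137 V.
(Unloaded: V_out = x·V_s = 5.09 V.)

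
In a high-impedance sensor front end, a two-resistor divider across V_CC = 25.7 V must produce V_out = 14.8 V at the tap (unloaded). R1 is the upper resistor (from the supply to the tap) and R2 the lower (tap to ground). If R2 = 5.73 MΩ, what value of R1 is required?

R1 ≈ 4.22 MΩ

Required fraction k = V_out/V_CC = 0.5759.
Rearranging, R1 = R2·(1−k)/k = 5.73 × 0.7365 = 4.220 MΩ.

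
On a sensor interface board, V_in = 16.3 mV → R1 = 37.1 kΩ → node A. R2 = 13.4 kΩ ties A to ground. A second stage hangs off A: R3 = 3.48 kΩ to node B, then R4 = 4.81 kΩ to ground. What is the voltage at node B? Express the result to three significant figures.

V_B ≈ 1.15 mV

Looking into the second stage from A: R3 + R4 = 8.290 kΩ appears in parallel with R2.
Effective lower resistance at A: R2 ‖ 8.290 = 5.122 kΩ.
So V_A = 16.3 × 0.1213 = 1.977 mV.
Then the unloaded second divider: V_B = V_A × R4/(R3+R4) = 1.977 × 0.5802 = 1.147 mV.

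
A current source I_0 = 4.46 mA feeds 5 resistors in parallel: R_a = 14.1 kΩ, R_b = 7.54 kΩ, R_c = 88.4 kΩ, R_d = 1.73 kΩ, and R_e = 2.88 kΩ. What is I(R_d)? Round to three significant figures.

I ≈ 2.26 mA

Total conductance ΣG = 1/14.1 + 1/7.54 + 1/88.4 + 1/1.73 + 1/2.88 = 1.140 (units of 1/kΩ).
By the current-divider rule, I = I_0 · G_k/ΣG = 4.46 × 0.5070 = 2.261 mA.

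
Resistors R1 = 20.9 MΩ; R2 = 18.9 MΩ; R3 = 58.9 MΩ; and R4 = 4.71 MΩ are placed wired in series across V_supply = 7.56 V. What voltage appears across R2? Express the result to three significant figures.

V ≈ 1.38 V

Series total: ΣR = 20.9 + 18.9 + 58.9 + 4.71 = 103.4 MΩ.
V = V_supply · R/ΣR = 7.56 × 0.1828 = 1.382 V.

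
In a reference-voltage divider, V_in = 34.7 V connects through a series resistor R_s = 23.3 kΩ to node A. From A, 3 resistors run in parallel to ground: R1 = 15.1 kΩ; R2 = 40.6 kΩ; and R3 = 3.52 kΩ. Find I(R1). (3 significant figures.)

I ≈ 0.236 mA

Parallel bank: R_p = 1/(1/15.1 + 1/40.6 + 1/3.52) = 2.667 kΩ.
V_A by voltage divider: V_A = 34.7 × 2.667/(23.3 + 2.667) = 3.564 V.
I(R1) = V_A / R1 = 3.564/15.1 = 0.2360 mA.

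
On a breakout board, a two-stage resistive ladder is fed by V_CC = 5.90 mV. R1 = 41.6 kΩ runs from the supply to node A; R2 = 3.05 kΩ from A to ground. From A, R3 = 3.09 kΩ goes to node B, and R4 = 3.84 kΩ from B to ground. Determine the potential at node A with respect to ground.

V_A ≈ 0.286 mV

Looking into the second stage from A: R3 + R4 = 6.930 kΩ appears in parallel with R2.
Effective lower resistance at A: R2 ‖ 6.930 = 2.118 kΩ.
V_A = 5.90 × 2.118/(41.6 + 2.118) = 0.2858 mV.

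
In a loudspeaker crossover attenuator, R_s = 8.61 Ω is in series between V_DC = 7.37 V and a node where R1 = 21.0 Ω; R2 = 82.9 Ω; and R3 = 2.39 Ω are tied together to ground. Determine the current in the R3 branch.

I ≈ 0.603 A

Parallel bank: R_p = 1/(1/21.0 + 1/82.9 + 1/2.39) = 2.092 Ω.
Node voltage V_A = V_DC · R_p/(R_s + R_p) = 7.37 × 0.1955 = 1.440 V.
Branch current I = V_A/R3 = 1.440/2.39 = 0.6027 A.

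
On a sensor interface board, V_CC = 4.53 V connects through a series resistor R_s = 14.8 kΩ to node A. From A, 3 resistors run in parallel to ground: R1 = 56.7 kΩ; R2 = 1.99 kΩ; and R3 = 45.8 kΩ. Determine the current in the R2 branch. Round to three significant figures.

I ≈ 0.252 mA

Parallel bank: R_p = 1/(1/56.7 + 1/1.99 + 1/45.8) = 1.845 kΩ.
V_A = 4.53 × 1.845/16.65 = 0.5021 V.
Branch current I = V_A/R2 = 0.5021/1.99 = 0.2523 mA.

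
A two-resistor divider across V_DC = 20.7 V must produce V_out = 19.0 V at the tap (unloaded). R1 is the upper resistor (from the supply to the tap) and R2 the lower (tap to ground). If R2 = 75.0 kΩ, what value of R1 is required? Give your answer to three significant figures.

R1 ≈ 6.71 kΩ

Required fraction k = V_out/V_DC = 0.9179.
Rearranging, R1 = R2·(1−k)/k = 75.0 × 0.08947 = 6.711 kΩ.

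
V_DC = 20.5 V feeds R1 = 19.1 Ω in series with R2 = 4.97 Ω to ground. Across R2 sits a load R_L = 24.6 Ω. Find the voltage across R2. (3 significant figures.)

V_out ≈ 3.65 V

First combine the lower leg with the load: R2 ‖ R_L = 4.135 Ω.
Now apply the divider: V_out = 20.5 × 0.1780 = 3.648 V.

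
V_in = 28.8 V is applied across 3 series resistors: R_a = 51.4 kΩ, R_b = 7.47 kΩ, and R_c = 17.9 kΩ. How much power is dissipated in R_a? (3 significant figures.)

P ≈ 7.23 mW

ΣR = 76.77 kΩ → I = 28.8/76.77 = 0.3751 mA.
P(R_a) = I²·R_a = (0.3751)² × 51.4 = 7.234 mW.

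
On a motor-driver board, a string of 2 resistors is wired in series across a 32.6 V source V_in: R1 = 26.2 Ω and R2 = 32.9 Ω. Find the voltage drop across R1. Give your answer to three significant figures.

V ≈ 14.5 V

Total series resistance ΣR = 26.2 + 32.9 = 59.10 Ω.
By the voltage-divider rule, V = 32.6 × 26.20/59.10 = 14.45 V.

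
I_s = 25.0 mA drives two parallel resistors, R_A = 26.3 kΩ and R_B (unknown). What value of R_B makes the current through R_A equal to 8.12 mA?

R_B ≈ 12.7 kΩ

In a two-way split, I_A/I_s = R_B/(R_A + R_B).
With f = 0.3248, R_B = R_A · f/(1−f) = 26.3 × 0.4810 = 12.65 kΩ.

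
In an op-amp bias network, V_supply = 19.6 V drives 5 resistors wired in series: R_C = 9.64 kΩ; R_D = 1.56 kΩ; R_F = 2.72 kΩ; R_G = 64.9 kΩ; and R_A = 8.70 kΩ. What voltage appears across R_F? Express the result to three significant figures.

V ≈ 0.609 V

Series total: ΣR = 9.64 + 1.56 + 2.72 + 64.9 + 8.70 = 87.52 kΩ.
By the voltage-divider rule, V = 19.6 × 2.720/87.52 = 0.6091 V.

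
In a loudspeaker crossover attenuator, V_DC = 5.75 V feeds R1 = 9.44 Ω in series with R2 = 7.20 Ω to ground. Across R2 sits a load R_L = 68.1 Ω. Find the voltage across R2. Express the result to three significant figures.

V_out ≈ 2.35 V

The load sits in parallel with R2, giving an effective lower resistance R2' = R2·R_L/(R2+R_L) = 6.512 Ω.
Then V_out = V_DC · R2'/(R1 + R2') = 5.75 × 6.512/15.95 = 2.347 V.
(Unloaded it would be 2.49 V; the load pulls it down.)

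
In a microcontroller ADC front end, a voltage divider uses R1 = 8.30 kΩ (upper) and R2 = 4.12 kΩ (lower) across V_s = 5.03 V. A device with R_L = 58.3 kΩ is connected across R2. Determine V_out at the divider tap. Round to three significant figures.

The load sits in parallel with R2, giving an effective lower resistance R2' = R2·R_L/(R2+R_L) = 3.848 kΩ.
Voltage divider with the loaded lower leg: V_out = 5.03 × 3.848/(8.30 + 3.848) = 5.03 × 0.3168 = 1.593 V.

V_out ≈ 1.59 V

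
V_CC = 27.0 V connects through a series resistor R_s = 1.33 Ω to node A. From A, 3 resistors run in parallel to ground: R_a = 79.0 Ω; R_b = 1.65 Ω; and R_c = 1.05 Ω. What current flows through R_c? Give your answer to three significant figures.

I ≈ 8.32 A

Parallel bank: R_p = 1/(1/79.0 + 1/1.65 + 1/1.05) = 0.6365 Ω.
V_A = 27.0 × 0.6365/1.966 = 8.739 V.
Branch current I = V_A/R_c = 8.739/1.05 = 8.323 A.
(Check via current divider: I_total = 13.73 A; share G_k/ΣG = 0.6062 → same result.)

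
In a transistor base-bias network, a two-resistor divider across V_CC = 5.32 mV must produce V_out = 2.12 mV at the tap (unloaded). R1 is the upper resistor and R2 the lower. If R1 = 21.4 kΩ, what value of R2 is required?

R2 ≈ 14.2 kΩ

Required fraction k = V_out/V_CC = 0.3985.
So R2 = R1 · V_out/(V_CC − V_out) = 21.4 × 2.12/(5.32 − 2.12) = 21.4 × 0.6625 = 14.18 kΩ.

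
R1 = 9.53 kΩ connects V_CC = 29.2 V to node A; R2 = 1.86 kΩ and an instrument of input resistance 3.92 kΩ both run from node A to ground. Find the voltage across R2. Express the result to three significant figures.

V_out ≈ 3.41 V

First combine the lower leg with the load: R2 ‖ R_L = 1.261 kΩ.
Voltage divider with the loaded lower leg: V_out = 29.2 × 1.261/(9.53 + 1.261) = 29.2 × 0.1169 = 3.413 V.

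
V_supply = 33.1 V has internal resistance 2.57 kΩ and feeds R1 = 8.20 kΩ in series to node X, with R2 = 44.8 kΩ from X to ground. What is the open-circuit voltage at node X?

V_th ≈ 26.7 V

R1' = 2.57 + 8.20 = 10.77 kΩ (source resistance + R1).
Open-circuit (no load on X): V_th = V_supply · R2/(R1' + R2) = 33.1 × 44.8/(10.77 + 44.8) = 26.68 V.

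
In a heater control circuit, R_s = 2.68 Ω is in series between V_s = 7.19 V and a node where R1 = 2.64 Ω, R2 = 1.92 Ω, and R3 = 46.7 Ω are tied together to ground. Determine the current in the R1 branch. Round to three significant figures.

I ≈ 0.785 A

Combine the parallel branches: R_p = (1/2.64 + 1/1.92 + 1/46.7)⁻¹ = 1.086 Ω.
V_A by voltage divider: V_A = 7.19 × 1.086/(2.68 + 1.086) = 2.073 V.
Branch current I = V_A/R1 = 2.073/2.64 = 0.7852 A.
(Equivalently: I_total = 1.909 A, then current-divider fraction G_k/ΣG = 0.4113.)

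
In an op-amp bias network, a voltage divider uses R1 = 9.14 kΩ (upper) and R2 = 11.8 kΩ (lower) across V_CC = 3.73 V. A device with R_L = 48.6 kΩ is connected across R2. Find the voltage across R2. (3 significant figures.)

R2 ‖ R_L = (11.8 × 48.6)/(11.8 + 48.6) = 9.495 kΩ.
Then V_out = V_CC · R2'/(R1 + R2') = 3.73 × 9.495/18.63 = 1.900 V.

V_out ≈ 1.90 V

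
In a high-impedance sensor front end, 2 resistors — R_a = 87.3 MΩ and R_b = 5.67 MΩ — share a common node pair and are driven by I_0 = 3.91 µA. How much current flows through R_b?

I ≈ 3.67 µA

For two parallel branches, I_k = I_0 · (other R)/(sum of R).
So I = 3.91 × 87.3/92.97 = 3.672 µA.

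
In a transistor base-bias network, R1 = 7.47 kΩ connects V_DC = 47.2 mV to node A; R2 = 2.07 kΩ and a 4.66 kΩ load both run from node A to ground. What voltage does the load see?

First combine the lower leg with the load: R2 ‖ R_L = 1.433 kΩ.
Then V_out = V_DC · R2'/(R1 + R2') = 47.2 × 1.433/8.903 = 7.599 mV.
(Unloaded it would be 10.2 mV; the load pulls it down.)

V_out ≈ 7.60 mV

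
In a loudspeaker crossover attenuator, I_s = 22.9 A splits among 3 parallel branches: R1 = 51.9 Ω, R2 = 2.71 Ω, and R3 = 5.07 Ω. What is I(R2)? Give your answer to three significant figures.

I ≈ 14.4 A

ΣG = 1/51.9 + 1/2.71 + 1/5.07 = 0.5855.
R2 takes the fraction G_k/ΣG = 0.3690/0.5855 = 0.6302, so I = 22.9 × 0.6302 = 14.43 A.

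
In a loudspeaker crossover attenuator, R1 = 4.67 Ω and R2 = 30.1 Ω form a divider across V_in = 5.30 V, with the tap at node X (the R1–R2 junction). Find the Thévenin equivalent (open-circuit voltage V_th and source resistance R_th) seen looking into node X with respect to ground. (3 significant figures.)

Open-circuit (no load on X): V_th = V_in · R2/(R1 + R2) = 5.30 × 30.1/(4.670 + 30.1) = 4.588 V.
With V_in suppressed (replaced by a short), R_th = R1 ‖ R2 = (4.670 × 30.1)/(4.670 + 30.1) = 4.043 Ω.

V_th ≈ 4.59 V, R_th ≈ 4.04 Ω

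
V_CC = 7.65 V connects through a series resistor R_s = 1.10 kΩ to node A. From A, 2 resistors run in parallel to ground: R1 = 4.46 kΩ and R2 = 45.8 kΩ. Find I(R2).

Equivalent of the parallel group: R_p = 4.064 kΩ.
V_A by voltage divider: V_A = 7.65 × 4.064/(1.10 + 4.064) = 6.021 V.
Branch current I = V_A/R2 = 6.021/45.8 = 0.1315 mA.

I ≈ 0.131 mA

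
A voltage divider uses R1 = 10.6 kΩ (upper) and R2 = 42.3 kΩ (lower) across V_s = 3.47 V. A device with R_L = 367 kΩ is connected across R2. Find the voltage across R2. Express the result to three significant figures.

V_out ≈ 2.71 V

The load sits in parallel with R2, giving an effective lower resistance R2' = R2·R_L/(R2+R_L) = 37.93 kΩ.
Now apply the divider: V_out = 3.47 × 0.7816 = 2.712 V.
(Unloaded it would be 2.77 V; the load pulls it down.)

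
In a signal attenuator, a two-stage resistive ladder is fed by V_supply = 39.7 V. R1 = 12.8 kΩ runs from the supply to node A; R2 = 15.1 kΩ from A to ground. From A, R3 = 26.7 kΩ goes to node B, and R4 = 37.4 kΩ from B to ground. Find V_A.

The second stage (R3 + R4 = 64.10 kΩ) loads node A in parallel with R2.
Effective lower resistance at A: R2 ‖ 64.10 = 12.22 kΩ.
V_A = 39.7 × 12.22/(12.8 + 12.22) = 19.39 V.

V_A ≈ 19.4 V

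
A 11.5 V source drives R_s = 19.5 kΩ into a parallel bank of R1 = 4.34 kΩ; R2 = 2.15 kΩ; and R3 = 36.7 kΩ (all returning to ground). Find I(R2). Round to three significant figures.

I ≈ 0.354 mA

Parallel bank: R_p = 1/(1/4.34 + 1/2.15 + 1/36.7) = 1.384 kΩ.
V_A = 11.5 × 1.384/20.88 = 0.7619 V.
I(R2) = V_A / R2 = 0.7619/2.15 = 0.3544 mA.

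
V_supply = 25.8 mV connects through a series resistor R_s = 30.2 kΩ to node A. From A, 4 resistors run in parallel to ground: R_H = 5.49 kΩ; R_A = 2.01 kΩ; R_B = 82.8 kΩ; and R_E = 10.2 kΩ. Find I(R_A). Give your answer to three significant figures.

I ≈ 0.517 µA

Combine the parallel branches: R_p = (1/5.49 + 1/2.01 + 1/82.8 + 1/10.2)⁻¹ = 1.266 kΩ.
V_A by voltage divider: V_A = 25.8 × 1.266/(30.2 + 1.266) = 1.038 mV.
I(R_A) = V_A / R_A = 1.038/2.01 = 0.5165 µA.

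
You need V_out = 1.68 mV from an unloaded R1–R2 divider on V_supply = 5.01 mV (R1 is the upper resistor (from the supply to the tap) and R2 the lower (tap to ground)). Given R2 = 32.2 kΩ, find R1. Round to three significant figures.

V_out/V_supply = R2/(R1+R2) = 0.3353.
So R1 = R2 · (V_supply/V_out − 1) = 32.2 × (5.01/1.68 − 1) = 32.2 × 1.982 = 63.83 kΩ.

R1 ≈ 63.8 kΩ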